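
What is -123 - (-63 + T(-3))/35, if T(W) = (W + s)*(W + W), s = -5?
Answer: -858/7 ≈ -122.57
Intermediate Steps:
T(W) = 2*W*(-5 + W) (T(W) = (W - 5)*(W + W) = (-5 + W)*(2*W) = 2*W*(-5 + W))
-123 - (-63 + T(-3))/35 = -123 - (-63 + 2*(-3)*(-5 - 3))/35 = -123 - (-63 + 2*(-3)*(-8))/35 = -123 - (-63 + 48)/35 = -123 - (-15)/35 = -123 - 1*(-3/7) = -123 + 3/7 = -858/7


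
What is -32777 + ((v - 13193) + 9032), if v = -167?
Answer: -37105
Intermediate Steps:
-32777 + ((v - 13193) + 9032) = -32777 + ((-167 - 13193) + 9032) = -32777 + (-13360 + 9032) = -32777 - 4328 = -37105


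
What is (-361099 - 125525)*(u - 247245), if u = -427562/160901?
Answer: 19359068333873568/160901 ≈ 1.2032e+11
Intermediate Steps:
u = -427562/160901 (u = -427562*1/160901 = -427562/160901 ≈ -2.6573)
(-361099 - 125525)*(u - 247245) = (-361099 - 125525)*(-427562/160901 - 247245) = -486624*(-39782395307/160901) = 19359068333873568/160901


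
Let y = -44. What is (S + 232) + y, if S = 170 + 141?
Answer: 499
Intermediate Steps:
S = 311
(S + 232) + y = (311 + 232) - 44 = 543 - 44 = 499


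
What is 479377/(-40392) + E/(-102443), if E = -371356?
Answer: -3100818769/376170696 ≈ -8.2431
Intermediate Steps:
479377/(-40392) + E/(-102443) = 479377/(-40392) - 371356/(-102443) = 479377*(-1/40392) - 371356*(-1/102443) = -479377/40392 + 371356/102443 = -3100818769/376170696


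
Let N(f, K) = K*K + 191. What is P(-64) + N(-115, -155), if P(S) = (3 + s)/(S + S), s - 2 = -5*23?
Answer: 1549879/64 ≈ 24217.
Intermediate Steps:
s = -113 (s = 2 - 5*23 = 2 - 115 = -113)
N(f, K) = 191 + K² (N(f, K) = K² + 191 = 191 + K²)
P(S) = -55/S (P(S) = (3 - 113)/(S + S) = -110*1/(2*S) = -55/S)
P(-64) + N(-115, -155) = -55/(-64) + (191 + (-155)²) = -55*(-1/64) + (191 + 24025) = 55/64 + 24216 = 1549879/64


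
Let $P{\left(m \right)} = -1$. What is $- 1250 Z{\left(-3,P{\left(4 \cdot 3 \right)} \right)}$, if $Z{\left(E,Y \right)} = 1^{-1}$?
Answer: $-1250$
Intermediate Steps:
$Z{\left(E,Y \right)} = 1$
$- 1250 Z{\left(-3,P{\left(4 \cdot 3 \right)} \right)} = \left(-1250\right) 1 = -1250$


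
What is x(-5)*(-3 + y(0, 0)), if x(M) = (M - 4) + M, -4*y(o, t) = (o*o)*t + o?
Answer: 42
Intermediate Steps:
y(o, t) = -o/4 - t*o²/4 (y(o, t) = -((o*o)*t + o)/4 = -(o²*t + o)/4 = -(t*o² + o)/4 = -(o + t*o²)/4 = -o/4 - t*o²/4)
x(M) = -4 + 2*M (x(M) = (-4 + M) + M = -4 + 2*M)
x(-5)*(-3 + y(0, 0)) = (-4 + 2*(-5))*(-3 - ¼*0*(1 + 0*0)) = (-4 - 10)*(-3 - ¼*0*(1 + 0)) = -14*(-3 - ¼*0*1) = -14*(-3 + 0) = -14*(-3) = 42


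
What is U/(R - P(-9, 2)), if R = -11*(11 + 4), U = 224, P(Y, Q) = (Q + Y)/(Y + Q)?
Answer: -112/83 ≈ -1.3494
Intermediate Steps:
P(Y, Q) = 1 (P(Y, Q) = (Q + Y)/(Q + Y) = 1)
R = -165 (R = -11*15 = -165)
U/(R - P(-9, 2)) = 224/(-165 - 1*1) = 224/(-165 - 1) = 224/(-166) = 224*(-1/166) = -112/83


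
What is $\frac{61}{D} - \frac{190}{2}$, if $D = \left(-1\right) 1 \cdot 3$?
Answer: $- \frac{346}{3} \approx -115.33$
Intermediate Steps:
$D = -3$ ($D = \left(-1\right) 3 = -3$)
$\frac{61}{D} - \frac{190}{2} = \frac{61}{-3} - \frac{190}{2} = 61 \left(- \frac{1}{3}\right) - 95 = - \frac{61}{3} - 95 = - \frac{346}{3}$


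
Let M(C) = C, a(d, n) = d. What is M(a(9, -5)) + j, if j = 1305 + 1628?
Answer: 2942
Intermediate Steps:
j = 2933
M(a(9, -5)) + j = 9 + 2933 = 2942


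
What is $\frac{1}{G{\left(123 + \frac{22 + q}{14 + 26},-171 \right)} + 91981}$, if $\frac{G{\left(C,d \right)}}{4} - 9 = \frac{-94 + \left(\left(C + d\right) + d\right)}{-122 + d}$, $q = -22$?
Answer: $\frac{293}{26962233} \approx 1.0867 \cdot 10^{-5}$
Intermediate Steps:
$G{\left(C,d \right)} = 36 + \frac{4 \left(-94 + C + 2 d\right)}{-122 + d}$ ($G{\left(C,d \right)} = 36 + 4 \frac{-94 + \left(\left(C + d\right) + d\right)}{-122 + d} = 36 + 4 \frac{-94 + \left(C + 2 d\right)}{-122 + d} = 36 + 4 \frac{-94 + C + 2 d}{-122 + d} = 36 + \frac{4 \left(-94 + C + 2 d\right)}{-122 + d}$)
$\frac{1}{G{\left(123 + \frac{22 + q}{14 + 26},-171 \right)} + 91981} = \frac{1}{\frac{4 \left(-1192 + \left(123 + \frac{22 - 22}{14 + 26}\right) + 11 \left(-171\right)\right)}{-122 - 171} + 91981} = \frac{1}{\frac{4 \left(-1192 + \left(123 + \frac{0}{40}\right) - 1881\right)}{-293} + 91981} = \frac{1}{4 \left(- \frac{1}{293}\right) \left(-1192 + \left(123 + 0 \cdot \frac{1}{40}\right) - 1881\right) + 91981} = \frac{1}{4 \left(- \frac{1}{293}\right) \left(-1192 + \left(123 + 0\right) - 1881\right) + 91981} = \frac{1}{4 \left(- \frac{1}{293}\right) \left(-1192 + 123 - 1881\right) + 91981} = \frac{1}{4 \left(- \frac{1}{293}\right) \left(-2950\right) + 91981} = \frac{1}{\frac{11800}{293} + 91981} = \frac{1}{\frac{26962233}{293}} = \frac{293}{26962233}$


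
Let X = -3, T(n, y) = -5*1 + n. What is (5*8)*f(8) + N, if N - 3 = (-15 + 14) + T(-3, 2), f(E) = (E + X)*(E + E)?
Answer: 3194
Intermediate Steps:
T(n, y) = -5 + n
f(E) = 2*E*(-3 + E) (f(E) = (E - 3)*(E + E) = (-3 + E)*(2*E) = 2*E*(-3 + E))
N = -6 (N = 3 + ((-15 + 14) + (-5 - 3)) = 3 + (-1 - 8) = 3 - 9 = -6)
(5*8)*f(8) + N = (5*8)*(2*8*(-3 + 8)) - 6 = 40*(2*8*5) - 6 = 40*80 - 6 = 3200 - 6 = 3194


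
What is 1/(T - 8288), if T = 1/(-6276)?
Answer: -6276/52015489 ≈ -0.00012066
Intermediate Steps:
T = -1/6276 ≈ -0.00015934
1/(T - 8288) = 1/(-1/6276 - 8288) = 1/(-52015489/6276) = -6276/52015489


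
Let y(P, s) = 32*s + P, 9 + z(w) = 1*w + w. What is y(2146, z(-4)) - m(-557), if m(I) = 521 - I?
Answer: 524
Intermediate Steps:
z(w) = -9 + 2*w (z(w) = -9 + (1*w + w) = -9 + (w + w) = -9 + 2*w)
y(P, s) = P + 32*s
y(2146, z(-4)) - m(-557) = (2146 + 32*(-9 + 2*(-4))) - (521 - 1*(-557)) = (2146 + 32*(-9 - 8)) - (521 + 557) = (2146 + 32*(-17)) - 1*1078 = (2146 - 544) - 1078 = 1602 - 1078 = 524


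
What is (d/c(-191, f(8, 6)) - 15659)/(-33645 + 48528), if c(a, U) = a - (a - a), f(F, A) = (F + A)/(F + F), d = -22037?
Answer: -2968832/2842653 ≈ -1.0444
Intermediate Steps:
f(F, A) = (A + F)/(2*F) (f(F, A) = (A + F)/((2*F)) = (A + F)*(1/(2*F)) = (A + F)/(2*F))
c(a, U) = a (c(a, U) = a - 1*0 = a + 0 = a)
(d/c(-191, f(8, 6)) - 15659)/(-33645 + 48528) = (-22037/(-191) - 15659)/(-33645 + 48528) = (-22037*(-1/191) - 15659)/14883 = (22037/191 - 15659)*(1/14883) = -2968832/191*1/14883 = -2968832/2842653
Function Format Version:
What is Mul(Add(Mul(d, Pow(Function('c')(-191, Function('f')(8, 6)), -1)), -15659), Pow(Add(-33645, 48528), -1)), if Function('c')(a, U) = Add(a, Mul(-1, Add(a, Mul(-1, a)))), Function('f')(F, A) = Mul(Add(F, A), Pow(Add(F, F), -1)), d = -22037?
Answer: Rational(-2968832, 2842653) ≈ -1.0444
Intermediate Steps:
Function('f')(F, A) = Mul(Rational(1, 2), Pow(F, -1), Add(A, F)) (Function('f')(F, A) = Mul(Add(A, F), Pow(Mul(2, F), -1)) = Mul(Add(A, F), Mul(Rational(1, 2), Pow(F, -1))) = Mul(Rational(1, 2), Pow(F, -1), Add(A, F)))
Function('c')(a, U) = a (Function('c')(a, U) = Add(a, Mul(-1, 0)) = Add(a, 0) = a)
Mul(Add(Mul(d, Pow(Function('c')(-191, Function('f')(8, 6)), -1)), -15659), Pow(Add(-33645, 48528), -1)) = Mul(Add(Mul(-22037, Pow(-191, -1)), -15659), Pow(Add(-33645, 48528), -1)) = Mul(Add(Mul(-22037, Rational(-1, 191)), -15659), Pow(14883, -1)) = Mul(Add(Rational(22037, 191), -15659), Rational(1, 14883)) = Mul(Rational(-2968832, 191), Rational(1, 14883)) = Rational(-2968832, 2842653)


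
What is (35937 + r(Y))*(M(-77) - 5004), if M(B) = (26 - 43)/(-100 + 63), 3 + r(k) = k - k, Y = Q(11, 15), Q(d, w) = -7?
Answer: -6652497354/37 ≈ -1.7980e+8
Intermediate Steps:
Y = -7
r(k) = -3 (r(k) = -3 + (k - k) = -3 + 0 = -3)
M(B) = 17/37 (M(B) = -17/(-37) = -17*(-1/37) = 17/37)
(35937 + r(Y))*(M(-77) - 5004) = (35937 - 3)*(17/37 - 5004) = 35934*(-185131/37) = -6652497354/37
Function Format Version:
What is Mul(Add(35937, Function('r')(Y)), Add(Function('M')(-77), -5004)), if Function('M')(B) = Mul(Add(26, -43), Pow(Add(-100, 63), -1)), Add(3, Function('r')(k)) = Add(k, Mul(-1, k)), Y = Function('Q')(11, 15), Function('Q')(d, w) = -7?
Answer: Rational(-6652497354, 37) ≈ -1.7980e+8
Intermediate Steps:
Y = -7
Function('r')(k) = -3 (Function('r')(k) = Add(-3, Add(k, Mul(-1, k))) = Add(-3, 0) = -3)
Function('M')(B) = Rational(17, 37) (Function('M')(B) = Mul(-17, Pow(-37, -1)) = Mul(-17, Rational(-1, 37)) = Rational(17, 37))
Mul(Add(35937, Function('r')(Y)), Add(Function('M')(-77), -5004)) = Mul(Add(35937, -3), Add(Rational(17, 37), -5004)) = Mul(35934, Rational(-185131, 37)) = Rational(-6652497354, 37)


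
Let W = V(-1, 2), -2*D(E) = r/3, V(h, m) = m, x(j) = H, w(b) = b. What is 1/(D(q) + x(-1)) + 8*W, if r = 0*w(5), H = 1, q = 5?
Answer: 17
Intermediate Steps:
x(j) = 1
r = 0 (r = 0*5 = 0)
D(E) = 0 (D(E) = -0/3 = -½*0 = 0)
W = 2
1/(D(q) + x(-1)) + 8*W = 1/(0 + 1) + 8*2 = 1/1 + 16 = 1 + 16 = 17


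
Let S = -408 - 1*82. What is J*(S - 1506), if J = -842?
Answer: 1680632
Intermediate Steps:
S = -490 (S = -408 - 82 = -490)
J*(S - 1506) = -842*(-490 - 1506) = -842*(-1996) = 1680632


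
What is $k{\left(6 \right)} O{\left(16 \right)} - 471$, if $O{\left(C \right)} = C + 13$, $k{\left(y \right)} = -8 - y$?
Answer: $-877$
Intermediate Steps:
$O{\left(C \right)} = 13 + C$
$k{\left(6 \right)} O{\left(16 \right)} - 471 = \left(-8 - 6\right) \left(13 + 16\right) - 471 = \left(-8 - 6\right) 29 - 471 = \left(-14\right) 29 - 471 = -406 - 471 = -877$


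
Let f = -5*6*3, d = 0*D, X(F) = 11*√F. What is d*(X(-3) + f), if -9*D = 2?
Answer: 0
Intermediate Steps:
D = -2/9 (D = -⅑*2 = -2/9 ≈ -0.22222)
d = 0 (d = 0*(-2/9) = 0)
f = -90 (f = -30*3 = -90)
d*(X(-3) + f) = 0*(11*√(-3) - 90) = 0*(11*(I*√3) - 90) = 0*(11*I*√3 - 90) = 0*(-90 + 11*I*√3) = 0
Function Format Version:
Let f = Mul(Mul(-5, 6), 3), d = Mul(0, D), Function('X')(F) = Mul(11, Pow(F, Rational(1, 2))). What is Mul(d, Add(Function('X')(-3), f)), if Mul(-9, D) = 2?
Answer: 0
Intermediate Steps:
D = Rational(-2, 9) (D = Mul(Rational(-1, 9), 2) = Rational(-2, 9) ≈ -0.22222)
d = 0 (d = Mul(0, Rational(-2, 9)) = 0)
f = -90 (f = Mul(-30, 3) = -90)
Mul(d, Add(Function('X')(-3), f)) = Mul(0, Add(Mul(11, Pow(-3, Rational(1, 2))), -90)) = Mul(0, Add(Mul(11, Mul(I, Pow(3, Rational(1, 2)))), -90)) = Mul(0, Add(Mul(11, I, Pow(3, Rational(1, 2))), -90)) = Mul(0, Add(-90, Mul(11, I, Pow(3, Rational(1, 2))))) = 0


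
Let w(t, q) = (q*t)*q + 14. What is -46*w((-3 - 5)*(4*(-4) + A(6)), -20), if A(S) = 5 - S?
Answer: -2503044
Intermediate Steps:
w(t, q) = 14 + t*q**2 (w(t, q) = t*q**2 + 14 = 14 + t*q**2)
-46*w((-3 - 5)*(4*(-4) + A(6)), -20) = -46*(14 + ((-3 - 5)*(4*(-4) + (5 - 1*6)))*(-20)**2) = -46*(14 - 8*(-16 + (5 - 6))*400) = -46*(14 - 8*(-16 - 1)*400) = -46*(14 - 8*(-17)*400) = -46*(14 + 136*400) = -46*(14 + 54400) = -46*54414 = -2503044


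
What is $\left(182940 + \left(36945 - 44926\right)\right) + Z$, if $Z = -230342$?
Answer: $-55383$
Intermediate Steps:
$\left(182940 + \left(36945 - 44926\right)\right) + Z = \left(182940 + \left(36945 - 44926\right)\right) - 230342 = \left(182940 - 7981\right) - 230342 = 174959 - 230342 = -55383$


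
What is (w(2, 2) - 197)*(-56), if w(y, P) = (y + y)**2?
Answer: 10136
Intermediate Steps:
w(y, P) = 4*y**2 (w(y, P) = (2*y)**2 = 4*y**2)
(w(2, 2) - 197)*(-56) = (4*2**2 - 197)*(-56) = (4*4 - 197)*(-56) = (16 - 197)*(-56) = -181*(-56) = 10136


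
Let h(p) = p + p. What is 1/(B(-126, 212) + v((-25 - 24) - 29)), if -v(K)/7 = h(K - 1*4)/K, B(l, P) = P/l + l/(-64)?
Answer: -26208/378227 ≈ -0.069292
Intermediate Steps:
B(l, P) = -l/64 + P/l (B(l, P) = P/l + l*(-1/64) = P/l - l/64 = -l/64 + P/l)
h(p) = 2*p
v(K) = -7*(-8 + 2*K)/K (v(K) = -7*2*(K - 1*4)/K = -7*2*(K - 4)/K = -7*2*(-4 + K)/K = -7*(-8 + 2*K)/K)
1/(B(-126, 212) + v((-25 - 24) - 29)) = 1/((-1/64*(-126) + 212/(-126)) + (-14 + 56/((-25 - 24) - 29))) = 1/((63/32 + 212*(-1/126)) + (-14 + 56/(-49 - 29))) = 1/((63/32 - 106/63) + (-14 + 56/(-78))) = 1/(577/2016 + (-14 + 56*(-1/78))) = 1/(577/2016 + (-14 - 28/39)) = 1/(577/2016 - 574/39) = 1/(-378227/26208) = -26208/378227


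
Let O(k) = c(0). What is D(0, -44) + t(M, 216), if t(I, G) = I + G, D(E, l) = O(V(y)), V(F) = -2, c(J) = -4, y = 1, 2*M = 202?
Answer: 313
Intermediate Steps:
M = 101 (M = (½)*202 = 101)
O(k) = -4
D(E, l) = -4
t(I, G) = G + I
D(0, -44) + t(M, 216) = -4 + (216 + 101) = -4 + 317 = 313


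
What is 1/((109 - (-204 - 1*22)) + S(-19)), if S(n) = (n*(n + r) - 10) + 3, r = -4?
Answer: 1/765 ≈ 0.0013072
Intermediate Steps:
S(n) = -7 + n*(-4 + n) (S(n) = (n*(n - 4) - 10) + 3 = (n*(-4 + n) - 10) + 3 = (-10 + n*(-4 + n)) + 3 = -7 + n*(-4 + n))
1/((109 - (-204 - 1*22)) + S(-19)) = 1/((109 - (-204 - 1*22)) + (-7 + (-19)² - 4*(-19))) = 1/((109 - (-204 - 22)) + (-7 + 361 + 76)) = 1/((109 - 1*(-226)) + 430) = 1/((109 + 226) + 430) = 1/(335 + 430) = 1/765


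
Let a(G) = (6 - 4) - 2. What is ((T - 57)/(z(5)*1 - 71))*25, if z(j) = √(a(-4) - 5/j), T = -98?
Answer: 275125/5042 + 3875*I/5042 ≈ 54.567 + 0.76854*I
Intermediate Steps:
a(G) = 0 (a(G) = 2 - 2 = 0)
z(j) = √5*√(-1/j) (z(j) = √(0 - 5/j) = √(-5/j) = √5*√(-1/j))
((T - 57)/(z(5)*1 - 71))*25 = ((-98 - 57)/((√5*√(-1/5))*1 - 71))*25 = -155/((√5*√(-1*⅕))*1 - 71)*25 = -155/((√5*√(-⅕))*1 - 71)*25 = -155/((√5*(I*√5/5))*1 - 71)*25 = -155/(I*1 - 71)*25 = -155/(I - 71)*25 = -155*(-71 - I)/5042*25 = -3875*(-71 - I)/5042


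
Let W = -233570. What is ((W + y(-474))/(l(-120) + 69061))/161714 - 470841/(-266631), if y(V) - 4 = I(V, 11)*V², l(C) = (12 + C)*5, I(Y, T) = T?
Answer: 869648998282654/492414352725869 ≈ 1.7661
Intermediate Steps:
l(C) = 60 + 5*C
y(V) = 4 + 11*V²
((W + y(-474))/(l(-120) + 69061))/161714 - 470841/(-266631) = ((-233570 + (4 + 11*(-474)²))/((60 + 5*(-120)) + 69061))/161714 - 470841/(-266631) = ((-233570 + (4 + 11*224676))/((60 - 600) + 69061))*(1/161714) - 470841*(-1/266631) = ((-233570 + (4 + 2471436))/(-540 + 69061))*(1/161714) + 156947/88877 = ((-233570 + 2471440)/68521)*(1/161714) + 156947/88877 = (2237870*(1/68521))*(1/161714) + 156947/88877 = (2237870/68521)*(1/161714) + 156947/88877 = 1118935/5540402497 + 156947/88877 = 869648998282654/492414352725869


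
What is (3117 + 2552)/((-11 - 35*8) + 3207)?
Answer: 5669/2916 ≈ 1.9441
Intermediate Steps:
(3117 + 2552)/((-11 - 35*8) + 3207) = 5669/((-11 - 280) + 3207) = 5669/(-291 + 3207) = 5669/2916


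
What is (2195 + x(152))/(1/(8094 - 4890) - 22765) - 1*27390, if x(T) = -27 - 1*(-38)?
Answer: -1997807894034/72939059 ≈ -27390.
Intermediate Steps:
x(T) = 11 (x(T) = -27 + 38 = 11)
(2195 + x(152))/(1/(8094 - 4890) - 22765) - 1*27390 = (2195 + 11)/(1/(8094 - 4890) - 22765) - 1*27390 = 2206/(1/3204 - 22765) - 27390 = 2206/(-72939059/3204) - 27390 = 2206*(-3204/72939059) - 27390 = -7068024/72939059 - 27390 = -1997807894034/72939059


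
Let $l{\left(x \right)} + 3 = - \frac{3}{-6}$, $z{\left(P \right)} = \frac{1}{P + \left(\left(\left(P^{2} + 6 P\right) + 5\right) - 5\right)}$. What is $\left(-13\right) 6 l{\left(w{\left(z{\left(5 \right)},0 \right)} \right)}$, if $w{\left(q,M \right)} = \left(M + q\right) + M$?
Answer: $195$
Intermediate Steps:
$z{\left(P \right)} = \frac{1}{P^{2} + 7 P}$ ($z{\left(P \right)} = \frac{1}{P + \left(\left(5 + P^{2} + 6 P\right) - 5\right)} = \frac{1}{P + \left(P^{2} + 6 P\right)} = \frac{1}{P^{2} + 7 P}$)
$w{\left(q,M \right)} = q + 2 M$
$l{\left(x \right)} = - \frac{5}{2}$ ($l{\left(x \right)} = -3 - \frac{3}{-6} = -3 - - \frac{1}{2} = -3 + \frac{1}{2} = - \frac{5}{2}$)
$\left(-13\right) 6 l{\left(w{\left(z{\left(5 \right)},0 \right)} \right)} = \left(-13\right) 6 \left(- \frac{5}{2}\right) = \left(-78\right) \left(- \frac{5}{2}\right) = 195$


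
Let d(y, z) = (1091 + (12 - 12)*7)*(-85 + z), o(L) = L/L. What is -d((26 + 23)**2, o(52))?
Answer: 91644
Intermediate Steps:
o(L) = 1
d(y, z) = -92735 + 1091*z (d(y, z) = (1091 + 0*7)*(-85 + z) = (1091 + 0)*(-85 + z) = 1091*(-85 + z) = -92735 + 1091*z)
-d((26 + 23)**2, o(52)) = -(-92735 + 1091*1) = -(-92735 + 1091) = -1*(-91644) = 91644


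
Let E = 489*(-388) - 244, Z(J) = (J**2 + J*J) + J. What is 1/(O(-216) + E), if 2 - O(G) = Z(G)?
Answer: -1/283070 ≈ -3.5327e-6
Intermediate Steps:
Z(J) = J + 2*J**2 (Z(J) = (J**2 + J**2) + J = 2*J**2 + J = J + 2*J**2)
O(G) = 2 - G*(1 + 2*G)
E = -189976 (E = -189732 - 244 = -189976)
1/(O(-216) + E) = 1/((2 - 1*(-216)*(1 + 2*(-216))) - 189976) = 1/((2 - 1*(-216)*(1 - 432)) - 189976) = 1/((2 - 1*(-216)*(-431)) - 189976) = 1/((2 - 93096) - 189976) = 1/(-93094 - 189976) = 1/(-283070) = -1/283070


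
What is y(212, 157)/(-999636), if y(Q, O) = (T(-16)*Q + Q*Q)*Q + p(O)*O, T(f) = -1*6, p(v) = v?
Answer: -3094371/333212 ≈ -9.2865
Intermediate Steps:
T(f) = -6
y(Q, O) = O**2 + Q*(Q**2 - 6*Q) (y(Q, O) = (-6*Q + Q*Q)*Q + O*O = (-6*Q + Q**2)*Q + O**2 = (Q**2 - 6*Q)*Q + O**2 = Q*(Q**2 - 6*Q) + O**2 = O**2 + Q*(Q**2 - 6*Q))
y(212, 157)/(-999636) = (157**2 + 212**3 - 6*212**2)/(-999636) = (24649 + 9528128 - 6*44944)*(-1/999636) = (24649 + 9528128 - 269664)*(-1/999636) = 9283113*(-1/999636) = -3094371/333212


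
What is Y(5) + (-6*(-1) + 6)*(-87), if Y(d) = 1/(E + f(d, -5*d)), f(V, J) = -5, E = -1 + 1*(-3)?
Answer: -9397/9 ≈ -1044.1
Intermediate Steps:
E = -4 (E = -1 - 3 = -4)
Y(d) = -⅑ (Y(d) = 1/(-4 - 5) = 1/(-9) = -⅑)
Y(5) + (-6*(-1) + 6)*(-87) = -⅑ + (-6*(-1) + 6)*(-87) = -⅑ + (6 + 6)*(-87) = -⅑ + 12*(-87) = -⅑ - 1044 = -9397/9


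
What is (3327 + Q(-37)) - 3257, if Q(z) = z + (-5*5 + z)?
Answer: -29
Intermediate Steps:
Q(z) = -25 + 2*z (Q(z) = z + (-25 + z) = -25 + 2*z)
(3327 + Q(-37)) - 3257 = (3327 + (-25 + 2*(-37))) - 3257 = (3327 + (-25 - 74)) - 3257 = (3327 - 99) - 3257 = 3228 - 3257 = -29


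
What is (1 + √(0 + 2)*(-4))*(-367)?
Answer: -367 + 1468*√2 ≈ 1709.1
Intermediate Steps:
(1 + √(0 + 2)*(-4))*(-367) = (1 + √2*(-4))*(-367) = (1 - 4*√2)*(-367) = -367 + 1468*√2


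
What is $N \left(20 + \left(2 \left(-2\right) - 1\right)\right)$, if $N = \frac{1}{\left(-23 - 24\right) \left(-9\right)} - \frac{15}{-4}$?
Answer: $\frac{31745}{564} \approx 56.285$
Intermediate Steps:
$N = \frac{6349}{1692}$ ($N = \frac{1}{-47} \left(- \frac{1}{9}\right) - - \frac{15}{4} = \left(- \frac{1}{47}\right) \left(- \frac{1}{9}\right) + \frac{15}{4} = \frac{1}{423} + \frac{15}{4} = \frac{6349}{1692} \approx 3.7524$)
$N \left(20 + \left(2 \left(-2\right) - 1\right)\right) = \frac{6349 \left(20 + \left(2 \left(-2\right) - 1\right)\right)}{1692} = \frac{6349 \left(20 - 5\right)}{1692} = \frac{6349}{1692} \cdot 15 = \frac{31745}{564}$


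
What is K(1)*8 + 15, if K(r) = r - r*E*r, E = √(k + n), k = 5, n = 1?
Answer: 23 - 8*√6 ≈ 3.4041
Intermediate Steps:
E = √6 (E = √(5 + 1) = √6 ≈ 2.4495)
K(r) = r - √6*r² (K(r) = r - r*√6*r = r - √6*r²)
K(1)*8 + 15 = (1*(1 - 1*1*√6))*8 + 15 = (1*(1 - √6))*8 + 15 = (1 - √6)*8 + 15 = (8 - 8*√6) + 15 = 23 - 8*√6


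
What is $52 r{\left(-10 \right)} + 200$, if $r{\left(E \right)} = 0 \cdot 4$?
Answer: $200$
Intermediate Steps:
$r{\left(E \right)} = 0$
$52 r{\left(-10 \right)} + 200 = 52 \cdot 0 + 200 = 0 + 200 = 200$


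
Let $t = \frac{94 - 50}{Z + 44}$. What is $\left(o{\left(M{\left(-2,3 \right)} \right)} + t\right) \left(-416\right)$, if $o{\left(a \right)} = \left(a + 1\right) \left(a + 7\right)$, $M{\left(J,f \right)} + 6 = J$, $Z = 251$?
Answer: $- \frac{877344}{295} \approx -2974.0$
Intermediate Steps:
$M{\left(J,f \right)} = -6 + J$
$o{\left(a \right)} = \left(1 + a\right) \left(7 + a\right)$
$t = \frac{44}{295}$ ($t = \frac{94 - 50}{251 + 44} = \frac{44}{295} \approx 0.14915$)
$\left(o{\left(M{\left(-2,3 \right)} \right)} + t\right) \left(-416\right) = \left(\left(7 + \left(-6 - 2\right)^{2} + 8 \left(-6 - 2\right)\right) + \frac{44}{295}\right) \left(-416\right) = \left(\left(7 + \left(-8\right)^{2} + 8 \left(-8\right)\right) + \frac{44}{295}\right) \left(-416\right) = \left(\left(7 + 64 - 64\right) + \frac{44}{295}\right) \left(-416\right) = \left(7 + \frac{44}{295}\right) \left(-416\right) = \frac{2109}{295} \left(-416\right) = - \frac{877344}{295}$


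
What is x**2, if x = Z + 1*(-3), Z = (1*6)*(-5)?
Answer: 1089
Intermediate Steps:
Z = -30 (Z = 6*(-5) = -30)
x = -33 (x = -30 + 1*(-3) = -30 - 3 = -33)
x**2 = (-33)**2 = 1089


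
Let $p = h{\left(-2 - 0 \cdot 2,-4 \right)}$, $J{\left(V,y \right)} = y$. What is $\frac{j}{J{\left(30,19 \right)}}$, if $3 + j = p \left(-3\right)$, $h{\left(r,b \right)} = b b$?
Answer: $- \frac{51}{19} \approx -2.6842$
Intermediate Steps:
$h{\left(r,b \right)} = b^{2}$
$p = 16$ ($p = \left(-4\right)^{2} = 16$)
$j = -51$ ($j = -3 + 16 \left(-3\right) = -3 - 48 = -51$)
$\frac{j}{J{\left(30,19 \right)}} = \frac{1}{19} \left(-51\right) = - \frac{51}{19}$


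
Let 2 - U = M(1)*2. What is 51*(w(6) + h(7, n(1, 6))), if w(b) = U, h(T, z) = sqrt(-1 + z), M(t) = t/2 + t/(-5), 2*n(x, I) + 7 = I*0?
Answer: 357/5 + 153*I*sqrt(2)/2 ≈ 71.4 + 108.19*I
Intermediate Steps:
n(x, I) = -7/2 (n(x, I) = -7/2 + (I*0)/2 = -7/2 + (1/2)*0 = -7/2 + 0 = -7/2)
M(t) = 3*t/10 (M(t) = t*(1/2) + t*(-1/5) = t/2 - t/5 = 3*t/10)
U = 7/5 (U = 2 - (3/10)*1*2 = 2 - 3*2/10 = 2 - 1*3/5 = 2 - 3/5 = 7/5 ≈ 1.4000)
w(b) = 7/5
51*(w(6) + h(7, n(1, 6))) = 51*(7/5 + sqrt(-1 - 7/2)) = 51*(7/5 + sqrt(-9/2)) = 51*(7/5 + 3*I*sqrt(2)/2) = 357/5 + 153*I*sqrt(2)/2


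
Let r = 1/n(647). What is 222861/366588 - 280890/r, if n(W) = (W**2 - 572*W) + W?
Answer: -1687761752609393/122196 ≈ -1.3812e+10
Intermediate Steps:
n(W) = W**2 - 571*W
r = 1/49172 (r = 1/(647*(-571 + 647)) = 1/(647*76) = 1/49172 ≈ 2.0337e-5)
222861/366588 - 280890/r = 222861/366588 - 280890/1/49172 = 222861*(1/366588) - 280890*49172 = 74287/122196 - 13811923080 = -1687761752609393/122196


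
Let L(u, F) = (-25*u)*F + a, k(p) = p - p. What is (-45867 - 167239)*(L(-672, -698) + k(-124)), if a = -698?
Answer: 2499114946388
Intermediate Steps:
k(p) = 0
L(u, F) = -698 - 25*F*u (L(u, F) = (-25*u)*F - 698 = -25*F*u - 698 = -698 - 25*F*u)
(-45867 - 167239)*(L(-672, -698) + k(-124)) = (-45867 - 167239)*((-698 - 25*(-698)*(-672)) + 0) = -213106*((-698 - 11726400) + 0) = -213106*(-11727098 + 0) = -213106*(-11727098) = 2499114946388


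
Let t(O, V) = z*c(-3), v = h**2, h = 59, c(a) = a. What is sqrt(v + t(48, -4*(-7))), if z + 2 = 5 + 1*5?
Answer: sqrt(3457) ≈ 58.796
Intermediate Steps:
z = 8 (z = -2 + (5 + 1*5) = -2 + (5 + 5) = -2 + 10 = 8)
v = 3481 (v = 59**2 = 3481)
t(O, V) = -24 (t(O, V) = 8*(-3) = -24)
sqrt(v + t(48, -4*(-7))) = sqrt(3481 - 24) = sqrt(3457)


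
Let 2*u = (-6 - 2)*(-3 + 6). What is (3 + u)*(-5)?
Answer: 45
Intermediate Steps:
u = -12 (u = ((-6 - 2)*(-3 + 6))/2 = (-8*3)/2 = (½)*(-24) = -12)
(3 + u)*(-5) = (3 - 12)*(-5) = -9*(-5) = 45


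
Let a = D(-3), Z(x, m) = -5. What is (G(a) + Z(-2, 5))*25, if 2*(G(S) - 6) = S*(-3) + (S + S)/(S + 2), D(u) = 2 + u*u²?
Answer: 45525/46 ≈ 989.67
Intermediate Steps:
D(u) = 2 + u³
a = -25 (a = 2 + (-3)³ = 2 - 27 = -25)
G(S) = 6 - 3*S/2 + S/(2 + S) (G(S) = 6 + (S*(-3) + (S + S)/(S + 2))/2 = 6 + (-3*S + (2*S)/(2 + S))/2 = 6 + (-3*S + 2*S/(2 + S))/2 = 6 + (-3*S/2 + S/(2 + S)) = 6 - 3*S/2 + S/(2 + S))
(G(a) + Z(-2, 5))*25 = ((24 - 3*(-25)² + 8*(-25))/(2*(2 - 25)) - 5)*25 = ((½)*(24 - 3*625 - 200)/(-23) - 5)*25 = ((½)*(-1/23)*(24 - 1875 - 200) - 5)*25 = ((½)*(-1/23)*(-2051) - 5)*25 = (2051/46 - 5)*25 = (1821/46)*25 = 45525/46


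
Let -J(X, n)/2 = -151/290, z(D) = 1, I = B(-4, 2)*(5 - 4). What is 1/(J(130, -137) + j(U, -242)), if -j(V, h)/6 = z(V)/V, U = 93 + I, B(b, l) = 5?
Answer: 7105/6964 ≈ 1.0202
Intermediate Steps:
I = 5 (I = 5*(5 - 4) = 5*1 = 5)
U = 98 (U = 93 + 5 = 98)
J(X, n) = 151/145 (J(X, n) = -(-302)/290 = -2*(-151/290) = 151/145)
j(V, h) = -6/V
1/(J(130, -137) + j(U, -242)) = 1/(151/145 - 6/98) = 1/(151/145 - 6*1/98) = 1/(151/145 - 3/49) = 1/(6964/7105) = 7105/6964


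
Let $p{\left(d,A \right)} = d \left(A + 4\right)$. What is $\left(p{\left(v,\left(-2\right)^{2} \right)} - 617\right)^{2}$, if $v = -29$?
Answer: $720801$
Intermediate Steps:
$p{\left(d,A \right)} = d \left(4 + A\right)$
$\left(p{\left(v,\left(-2\right)^{2} \right)} - 617\right)^{2} = \left(- 29 \left(4 + \left(-2\right)^{2}\right) - 617\right)^{2} = \left(- 29 \left(4 + 4\right) + \left(-768 + 151\right)\right)^{2} = \left(\left(-29\right) 8 - 617\right)^{2} = \left(-232 - 617\right)^{2} = \left(-849\right)^{2} = 720801$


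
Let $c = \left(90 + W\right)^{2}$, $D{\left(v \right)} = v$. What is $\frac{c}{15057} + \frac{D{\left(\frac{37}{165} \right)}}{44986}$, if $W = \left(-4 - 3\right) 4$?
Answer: $\frac{9511125823}{37254481110} \approx 0.2553$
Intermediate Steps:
$W = -28$ ($W = \left(-7\right) 4 = -28$)
$c = 3844$ ($c = \left(90 - 28\right)^{2} = 62^{2} = 3844$)
$\frac{c}{15057} + \frac{D{\left(\frac{37}{165} \right)}}{44986} = \frac{3844}{15057} + \frac{37 \cdot \frac{1}{165}}{44986} = 3844 \cdot \frac{1}{15057} + 37 \cdot \frac{1}{165} \cdot \frac{1}{44986} = \frac{3844}{15057} + \frac{37}{165} \cdot \frac{1}{44986} = \frac{3844}{15057} + \frac{37}{7422690} = \frac{9511125823}{37254481110}$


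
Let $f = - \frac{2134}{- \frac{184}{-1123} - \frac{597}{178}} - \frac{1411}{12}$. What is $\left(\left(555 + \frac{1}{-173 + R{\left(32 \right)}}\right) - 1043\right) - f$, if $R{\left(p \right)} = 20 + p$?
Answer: $- \frac{962365265695}{925909908} \approx -1039.4$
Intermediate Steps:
$f = \frac{4219120483}{7652148}$ ($f = - \frac{2134}{\left(-184\right) \left(- \frac{1}{1123}\right) - \frac{597}{178}} - \frac{1411}{12} = - \frac{2134}{\frac{184}{1123} - \frac{597}{178}} - \frac{1411}{12} = - \frac{2134}{- \frac{637679}{199894}} - \frac{1411}{12} = \left(-2134\right) \left(- \frac{199894}{637679}\right) - \frac{1411}{12} = \frac{426573796}{637679} - \frac{1411}{12} = \frac{4219120483}{7652148} \approx 551.36$)
$\left(\left(555 + \frac{1}{-173 + R{\left(32 \right)}}\right) - 1043\right) - f = \left(\left(555 + \frac{1}{-173 + \left(20 + 32\right)}\right) - 1043\right) - \frac{4219120483}{7652148} = \left(\left(555 + \frac{1}{-173 + 52}\right) - 1043\right) - \frac{4219120483}{7652148} = \left(\left(555 + \frac{1}{-121}\right) - 1043\right) - \frac{4219120483}{7652148} = \left(\left(555 - \frac{1}{121}\right) - 1043\right) - \frac{4219120483}{7652148} = \left(\frac{67154}{121} - 1043\right) - \frac{4219120483}{7652148} = - \frac{59049}{121} - \frac{4219120483}{7652148} = - \frac{962365265695}{925909908}$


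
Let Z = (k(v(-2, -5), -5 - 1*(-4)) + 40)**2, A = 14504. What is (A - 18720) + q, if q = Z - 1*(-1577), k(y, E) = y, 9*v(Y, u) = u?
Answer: -87734/81 ≈ -1083.1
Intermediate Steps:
v(Y, u) = u/9
Z = 126025/81 (Z = ((1/9)*(-5) + 40)**2 = (-5/9 + 40)**2 = (355/9)**2 = 126025/81 ≈ 1555.9)
q = 253762/81 (q = 126025/81 - 1*(-1577) = 126025/81 + 1577 = 253762/81 ≈ 3132.9)
(A - 18720) + q = (14504 - 18720) + 253762/81 = -4216 + 253762/81 = -87734/81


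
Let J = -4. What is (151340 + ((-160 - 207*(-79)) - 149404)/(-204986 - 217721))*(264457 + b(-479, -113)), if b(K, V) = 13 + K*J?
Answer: 17041407844894126/422707 ≈ 4.0315e+10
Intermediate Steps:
b(K, V) = 13 - 4*K (b(K, V) = 13 + K*(-4) = 13 - 4*K)
(151340 + ((-160 - 207*(-79)) - 149404)/(-204986 - 217721))*(264457 + b(-479, -113)) = (151340 + ((-160 - 207*(-79)) - 149404)/(-204986 - 217721))*(264457 + (13 - 4*(-479))) = (151340 + ((-160 + 16353) - 149404)/(-422707))*(264457 + (13 + 1916)) = (151340 + (16193 - 149404)*(-1/422707))*(264457 + 1929) = (151340 - 133211*(-1/422707))*266386 = (151340 + 133211/422707)*266386 = (63972610591/422707)*266386 = 17041407844894126/422707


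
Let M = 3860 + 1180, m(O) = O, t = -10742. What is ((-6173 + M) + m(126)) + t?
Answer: -11749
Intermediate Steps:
M = 5040
((-6173 + M) + m(126)) + t = ((-6173 + 5040) + 126) - 10742 = (-1133 + 126) - 10742 = -1007 - 10742 = -11749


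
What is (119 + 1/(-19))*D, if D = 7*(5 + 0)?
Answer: 79100/19 ≈ 4163.2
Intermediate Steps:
D = 35 (D = 7*5 = 35)
(119 + 1/(-19))*D = (119 + 1/(-19))*35 = (119 - 1/19)*35 = (2260/19)*35 = 79100/19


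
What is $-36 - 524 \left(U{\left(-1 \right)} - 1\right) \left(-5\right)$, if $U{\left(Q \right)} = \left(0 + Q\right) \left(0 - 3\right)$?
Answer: $5204$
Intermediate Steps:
$U{\left(Q \right)} = - 3 Q$ ($U{\left(Q \right)} = Q \left(-3\right) = - 3 Q$)
$-36 - 524 \left(U{\left(-1 \right)} - 1\right) \left(-5\right) = -36 - 524 \left(\left(-3\right) \left(-1\right) - 1\right) \left(-5\right) = -36 - 524 \left(3 - 1\right) \left(-5\right) = -36 - 524 \cdot 2 \left(-5\right) = -36 - -5240 = -36 + 5240 = 5204$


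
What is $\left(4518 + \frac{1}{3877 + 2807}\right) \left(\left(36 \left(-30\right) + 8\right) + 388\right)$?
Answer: $- \frac{1721303841}{557} \approx -3.0903 \cdot 10^{6}$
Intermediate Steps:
$\left(4518 + \frac{1}{3877 + 2807}\right) \left(\left(36 \left(-30\right) + 8\right) + 388\right) = \left(4518 + \frac{1}{6684}\right) \left(\left(-1080 + 8\right) + 388\right) = \left(4518 + \frac{1}{6684}\right) \left(-1072 + 388\right) = \frac{30198313}{6684} \left(-684\right) = - \frac{1721303841}{557}$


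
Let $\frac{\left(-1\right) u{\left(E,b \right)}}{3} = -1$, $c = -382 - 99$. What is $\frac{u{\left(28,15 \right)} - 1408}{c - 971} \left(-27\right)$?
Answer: $- \frac{12645}{484} \approx -26.126$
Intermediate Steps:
$c = -481$
$u{\left(E,b \right)} = 3$ ($u{\left(E,b \right)} = \left(-3\right) \left(-1\right) = 3$)
$\frac{u{\left(28,15 \right)} - 1408}{c - 971} \left(-27\right) = \frac{3 - 1408}{-481 - 971} \left(-27\right) = - \frac{1405}{-1452} \left(-27\right) = \left(-1405\right) \left(- \frac{1}{1452}\right) \left(-27\right) = \frac{1405}{1452} \left(-27\right) = - \frac{12645}{484}$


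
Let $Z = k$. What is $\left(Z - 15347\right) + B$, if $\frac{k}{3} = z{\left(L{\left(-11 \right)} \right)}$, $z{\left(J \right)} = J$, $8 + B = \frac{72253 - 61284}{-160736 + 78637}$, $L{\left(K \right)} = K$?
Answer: $- \frac{1263350381}{82099} \approx -15388.0$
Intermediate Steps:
$B = - \frac{667761}{82099}$ ($B = -8 + \frac{72253 - 61284}{-160736 + 78637} = -8 + \frac{10969}{-82099} = -8 + 10969 \left(- \frac{1}{82099}\right) = -8 - \frac{10969}{82099} = - \frac{667761}{82099} \approx -8.1336$)
$k = -33$ ($k = 3 \left(-11\right) = -33$)
$Z = -33$
$\left(Z - 15347\right) + B = \left(-33 - 15347\right) - \frac{667761}{82099} = -15380 - \frac{667761}{82099} = - \frac{1263350381}{82099}$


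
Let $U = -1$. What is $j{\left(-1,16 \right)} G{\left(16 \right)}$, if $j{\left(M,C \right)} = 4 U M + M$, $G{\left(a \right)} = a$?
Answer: $48$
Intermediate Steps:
$j{\left(M,C \right)} = - 3 M$ ($j{\left(M,C \right)} = 4 \left(-1\right) M + M = - 4 M + M = - 3 M$)
$j{\left(-1,16 \right)} G{\left(16 \right)} = \left(-3\right) \left(-1\right) 16 = 3 \cdot 16 = 48$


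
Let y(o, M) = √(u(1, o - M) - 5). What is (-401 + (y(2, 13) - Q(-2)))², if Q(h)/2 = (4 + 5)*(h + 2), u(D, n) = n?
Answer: 160785 - 3208*I ≈ 1.6079e+5 - 3208.0*I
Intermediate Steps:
Q(h) = 36 + 18*h (Q(h) = 2*((4 + 5)*(h + 2)) = 2*(9*(2 + h)) = 2*(18 + 9*h) = 36 + 18*h)
y(o, M) = √(-5 + o - M) (y(o, M) = √((o - M) - 5) = √(-5 + o - M))
(-401 + (y(2, 13) - Q(-2)))² = (-401 + (√(-5 + 2 - 1*13) - (36 + 18*(-2))))² = (-401 + (√(-5 + 2 - 13) - (36 - 36)))² = (-401 + (√(-16) - 1*0))² = (-401 + (4*I + 0))² = (-401 + 4*I)²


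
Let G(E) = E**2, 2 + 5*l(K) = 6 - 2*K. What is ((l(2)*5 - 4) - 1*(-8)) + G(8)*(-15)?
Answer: -956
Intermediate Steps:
l(K) = 4/5 - 2*K/5 (l(K) = -2/5 + (6 - 2*K)/5 = -2/5 + (6/5 - 2*K/5) = 4/5 - 2*K/5)
((l(2)*5 - 4) - 1*(-8)) + G(8)*(-15) = (((4/5 - 2/5*2)*5 - 4) - 1*(-8)) + 8**2*(-15) = (((4/5 - 4/5)*5 - 4) + 8) + 64*(-15) = ((0*5 - 4) + 8) - 960 = ((0 - 4) + 8) - 960 = (-4 + 8) - 960 = 4 - 960 = -956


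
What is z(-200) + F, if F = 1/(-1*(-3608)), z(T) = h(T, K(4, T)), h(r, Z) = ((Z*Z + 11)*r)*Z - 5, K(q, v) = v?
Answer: 5774387501961/3608 ≈ 1.6004e+9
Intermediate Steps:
h(r, Z) = -5 + Z*r*(11 + Z**2) (h(r, Z) = ((Z**2 + 11)*r)*Z - 5 = ((11 + Z**2)*r)*Z - 5 = (r*(11 + Z**2))*Z - 5 = Z*r*(11 + Z**2) - 5 = -5 + Z*r*(11 + Z**2))
z(T) = -5 + T**4 + 11*T**2 (z(T) = -5 + T*T**3 + 11*T*T = -5 + T**4 + 11*T**2)
F = 1/3608 ≈ 0.00027716
z(-200) + F = (-5 + (-200)**4 + 11*(-200)**2) + 1/3608 = (-5 + 1600000000 + 11*40000) + 1/3608 = (-5 + 1600000000 + 440000) + 1/3608 = 1600439995 + 1/3608 = 5774387501961/3608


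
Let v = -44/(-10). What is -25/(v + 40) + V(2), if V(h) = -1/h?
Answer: -118/111 ≈ -1.0631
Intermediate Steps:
v = 22/5 (v = -44*(-⅒) = 22/5 ≈ 4.4000)
-25/(v + 40) + V(2) = -25/(22/5 + 40) - 1/2 = -25/(222/5) - 1*½ = (5/222)*(-25) - ½ = -125/222 - ½ = -118/111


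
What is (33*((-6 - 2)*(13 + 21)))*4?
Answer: -35904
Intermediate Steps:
(33*((-6 - 2)*(13 + 21)))*4 = (33*(-8*34))*4 = (33*(-272))*4 = -8976*4 = -35904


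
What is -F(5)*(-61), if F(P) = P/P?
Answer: 61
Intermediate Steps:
F(P) = 1
-F(5)*(-61) = -1*1*(-61) = -1*(-61) = 61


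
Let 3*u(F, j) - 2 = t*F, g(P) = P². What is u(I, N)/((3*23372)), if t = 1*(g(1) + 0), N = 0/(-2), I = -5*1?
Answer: -1/70116 ≈ -1.4262e-5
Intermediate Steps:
I = -5
N = 0 (N = 0*(-½) = 0)
t = 1 (t = 1*(1² + 0) = 1*(1 + 0) = 1*1 = 1)
u(F, j) = ⅔ + F/3 (u(F, j) = ⅔ + (1*F)/3 = ⅔ + F/3)
u(I, N)/((3*23372)) = (⅔ + (⅓)*(-5))/((3*23372)) = (⅔ - 5/3)/70116 = -1*1/70116 = -1/70116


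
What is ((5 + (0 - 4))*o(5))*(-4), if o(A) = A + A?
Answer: -40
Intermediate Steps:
o(A) = 2*A
((5 + (0 - 4))*o(5))*(-4) = ((5 + (0 - 4))*(2*5))*(-4) = ((5 - 4)*10)*(-4) = (1*10)*(-4) = 10*(-4) = -40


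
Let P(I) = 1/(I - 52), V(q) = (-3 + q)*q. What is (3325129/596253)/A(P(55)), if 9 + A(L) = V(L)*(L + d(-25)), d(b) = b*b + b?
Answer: -29926161/2911900901 ≈ -0.010277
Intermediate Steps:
V(q) = q*(-3 + q)
d(b) = b + b**2 (d(b) = b**2 + b = b + b**2)
P(I) = 1/(-52 + I)
A(L) = -9 + L*(-3 + L)*(600 + L) (A(L) = -9 + (L*(-3 + L))*(L - 25*(1 - 25)) = -9 + (L*(-3 + L))*(L - 25*(-24)) = -9 + (L*(-3 + L))*(L + 600) = -9 + (L*(-3 + L))*(600 + L) = -9 + L*(-3 + L)*(600 + L))
(3325129/596253)/A(P(55)) = (3325129/596253)/(-9 + (1/(-52 + 55))**3 - 1800/(-52 + 55) + 597*(1/(-52 + 55))**2) = (3325129*(1/596253))/(-9 + (1/3)**3 - 1800/3 + 597*(1/3)**2) = 3325129/(596253*(-9 + (1/3)**3 - 1800*1/3 + 597*(1/3)**2)) = 3325129/(596253*(-9 + 1/27 - 600 + 597*(1/9))) = 3325129/(596253*(-9 + 1/27 - 600 + 199/3)) = 3325129/(596253*(-14651/27)) = (3325129/596253)*(-27/14651) = -29926161/2911900901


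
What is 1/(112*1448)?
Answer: 1/162176 ≈ 6.1661e-6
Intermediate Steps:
1/(112*1448) = (1/112)*(1/1448) = 1/162176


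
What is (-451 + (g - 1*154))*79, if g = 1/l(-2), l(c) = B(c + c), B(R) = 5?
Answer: -238896/5 ≈ -47779.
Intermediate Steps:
l(c) = 5
g = ⅕ (g = 1/5 = ⅕ ≈ 0.20000)
(-451 + (g - 1*154))*79 = (-451 + (⅕ - 1*154))*79 = (-451 + (⅕ - 154))*79 = (-451 - 769/5)*79 = -3024/5*79 = -238896/5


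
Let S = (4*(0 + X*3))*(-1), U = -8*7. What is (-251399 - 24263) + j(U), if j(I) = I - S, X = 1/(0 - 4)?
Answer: -275721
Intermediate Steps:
U = -56
X = -¼ (X = 1/(-4) = -¼ ≈ -0.25000)
S = 3 (S = (4*(0 - ¼*3))*(-1) = (4*(0 - ¾))*(-1) = (4*(-¾))*(-1) = -3*(-1) = 3)
j(I) = -3 + I (j(I) = I - 1*3 = I - 3 = -3 + I)
(-251399 - 24263) + j(U) = (-251399 - 24263) + (-3 - 56) = -275662 - 59 = -275721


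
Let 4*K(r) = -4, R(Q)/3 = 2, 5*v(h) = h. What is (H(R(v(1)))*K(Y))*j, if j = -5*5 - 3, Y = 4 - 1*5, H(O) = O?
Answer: 168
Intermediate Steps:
v(h) = h/5
R(Q) = 6 (R(Q) = 3*2 = 6)
Y = -1 (Y = 4 - 5 = -1)
j = -28 (j = -25 - 3 = -28)
K(r) = -1 (K(r) = (¼)*(-4) = -1)
(H(R(v(1)))*K(Y))*j = (6*(-1))*(-28) = -6*(-28) = 168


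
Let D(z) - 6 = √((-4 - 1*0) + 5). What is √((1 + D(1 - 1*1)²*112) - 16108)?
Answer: I*√10619 ≈ 103.05*I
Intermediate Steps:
D(z) = 7 (D(z) = 6 + √((-4 - 1*0) + 5) = 6 + √((-4 + 0) + 5) = 6 + √(-4 + 5) = 6 + √1 = 6 + 1 = 7)
√((1 + D(1 - 1*1)²*112) - 16108) = √((1 + 7²*112) - 16108) = √((1 + 49*112) - 16108) = √((1 + 5488) - 16108) = √(5489 - 16108) = √(-10619) = I*√10619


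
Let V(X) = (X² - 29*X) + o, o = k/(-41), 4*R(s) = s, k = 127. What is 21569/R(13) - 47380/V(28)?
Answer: 27051088/3315 ≈ 8160.2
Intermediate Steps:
R(s) = s/4
o = -127/41 (o = 127/(-41) = 127*(-1/41) = -127/41 ≈ -3.0976)
V(X) = -127/41 + X² - 29*X (V(X) = (X² - 29*X) - 127/41 = -127/41 + X² - 29*X)
21569/R(13) - 47380/V(28) = 21569/(((¼)*13)) - 47380/(-127/41 + 28² - 29*28) = 21569/(13/4) - 47380/(-127/41 + 784 - 812) = 21569*(4/13) - 47380/(-1275/41) = 86276/13 - 47380*(-41/1275) = 86276/13 + 388516/255 = 27051088/3315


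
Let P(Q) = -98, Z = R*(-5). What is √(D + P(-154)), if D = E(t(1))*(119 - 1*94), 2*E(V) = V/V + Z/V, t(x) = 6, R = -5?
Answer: I*√1203/6 ≈ 5.7807*I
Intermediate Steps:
Z = 25 (Z = -5*(-5) = 25)
E(V) = ½ + 25/(2*V) (E(V) = (V/V + 25/V)/2 = (1 + 25/V)/2 = ½ + 25/(2*V))
D = 775/12 (D = ((½)*(25 + 6)/6)*(119 - 1*94) = ((½)*(⅙)*31)*(119 - 94) = (31/12)*25 = 775/12 ≈ 64.583)
√(D + P(-154)) = √(775/12 - 98) = √(-401/12) = I*√1203/6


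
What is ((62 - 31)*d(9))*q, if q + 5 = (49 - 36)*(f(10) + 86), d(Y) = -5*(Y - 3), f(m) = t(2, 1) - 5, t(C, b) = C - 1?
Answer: -986730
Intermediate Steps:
t(C, b) = -1 + C
f(m) = -4 (f(m) = (-1 + 2) - 5 = 1 - 5 = -4)
d(Y) = 15 - 5*Y (d(Y) = -5*(-3 + Y) = 15 - 5*Y)
q = 1061 (q = -5 + (49 - 36)*(-4 + 86) = -5 + 13*82 = -5 + 1066 = 1061)
((62 - 31)*d(9))*q = ((62 - 31)*(15 - 5*9))*1061 = (31*(15 - 45))*1061 = (31*(-30))*1061 = -930*1061 = -986730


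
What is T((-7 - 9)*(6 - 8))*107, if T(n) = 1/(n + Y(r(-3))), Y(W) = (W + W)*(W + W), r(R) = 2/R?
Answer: 963/304 ≈ 3.1678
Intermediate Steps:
Y(W) = 4*W² (Y(W) = (2*W)*(2*W) = 4*W²)
T(n) = 1/(16/9 + n) (T(n) = 1/(n + 4*(2/(-3))²) = 1/(n + 4*(2*(-⅓))²) = 1/(n + 4*(-⅔)²) = 1/(n + 4*(4/9)) = 1/(n + 16/9) = 1/(16/9 + n))
T((-7 - 9)*(6 - 8))*107 = (9/(16 + 9*((-7 - 9)*(6 - 8))))*107 = (9/(16 + 9*(-16*(-2))))*107 = (9/(16 + 9*32))*107 = (9/(16 + 288))*107 = (9/304)*107 = 963/304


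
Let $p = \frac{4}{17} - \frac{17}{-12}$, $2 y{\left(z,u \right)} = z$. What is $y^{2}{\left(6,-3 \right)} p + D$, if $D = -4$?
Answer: $\frac{739}{68} \approx 10.868$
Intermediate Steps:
$y{\left(z,u \right)} = \frac{z}{2}$
$p = \frac{337}{204}$ ($p = 4 \cdot \frac{1}{17} - - \frac{17}{12} = \frac{4}{17} + \frac{17}{12} = \frac{337}{204} \approx 1.652$)
$y^{2}{\left(6,-3 \right)} p + D = \left(\frac{1}{2} \cdot 6\right)^{2} \cdot \frac{337}{204} - 4 = 3^{2} \cdot \frac{337}{204} - 4 = 9 \cdot \frac{337}{204} - 4 = \frac{1011}{68} - 4 = \frac{739}{68}$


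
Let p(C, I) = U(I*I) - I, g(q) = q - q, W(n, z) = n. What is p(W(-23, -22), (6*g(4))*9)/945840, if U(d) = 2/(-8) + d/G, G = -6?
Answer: -1/3783360 ≈ -2.6432e-7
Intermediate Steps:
g(q) = 0
U(d) = -¼ - d/6 (U(d) = 2/(-8) + d/(-6) = 2*(-⅛) + d*(-⅙) = -¼ - d/6)
p(C, I) = -¼ - I - I²/6 (p(C, I) = (-¼ - I*I/6) - I = (-¼ - I²/6) - I = -¼ - I - I²/6)
p(W(-23, -22), (6*g(4))*9)/945840 = (-¼ - 6*0*9 - ((6*0)*9)²/6)/945840 = (-¼ - 0*9 - (0*9)²/6)*(1/945840) = (-¼ - 1*0 - ⅙*0²)*(1/945840) = (-¼ + 0 - ⅙*0)*(1/945840) = (-¼ + 0 + 0)*(1/945840) = -¼*1/945840 = -1/3783360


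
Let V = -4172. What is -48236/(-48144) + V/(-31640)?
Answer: 7710017/6800340 ≈ 1.1338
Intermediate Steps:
-48236/(-48144) + V/(-31640) = -48236/(-48144) - 4172/(-31640) = -48236*(-1/48144) - 4172*(-1/31640) = 12059/12036 + 149/1130 = 7710017/6800340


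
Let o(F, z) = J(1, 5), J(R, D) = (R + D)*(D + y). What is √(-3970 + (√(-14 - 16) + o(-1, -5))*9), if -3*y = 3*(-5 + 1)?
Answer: √(-3484 + 9*I*√30) ≈ 0.4176 + 59.027*I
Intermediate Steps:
y = 4 (y = -(-5 + 1) = -(-4) = -⅓*(-12) = 4)
J(R, D) = (4 + D)*(D + R) (J(R, D) = (R + D)*(D + 4) = (D + R)*(4 + D) = (4 + D)*(D + R))
o(F, z) = 54 (o(F, z) = 5² + 4*5 + 4*1 + 5*1 = 25 + 20 + 4 + 5 = 54)
√(-3970 + (√(-14 - 16) + o(-1, -5))*9) = √(-3970 + (√(-14 - 16) + 54)*9) = √(-3970 + (√(-30) + 54)*9) = √(-3970 + (I*√30 + 54)*9) = √(-3970 + (54 + I*√30)*9) = √(-3970 + (486 + 9*I*√30)) = √(-3484 + 9*I*√30)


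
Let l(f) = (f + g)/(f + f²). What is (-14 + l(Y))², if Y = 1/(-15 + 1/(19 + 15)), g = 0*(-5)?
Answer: 37711881/225625 ≈ 167.14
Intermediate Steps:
g = 0
Y = -34/509 (Y = 1/(-15 + 1/34) = 1/(-509/34) = -34/509 ≈ -0.066798)
l(f) = f/(f + f²) (l(f) = (f + 0)/(f + f²) = f/(f + f²))
(-14 + l(Y))² = (-14 + 1/(1 - 34/509))² = (-14 + 1/(475/509))² = (-14 + 509/475)² = (-6141/475)² = 37711881/225625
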